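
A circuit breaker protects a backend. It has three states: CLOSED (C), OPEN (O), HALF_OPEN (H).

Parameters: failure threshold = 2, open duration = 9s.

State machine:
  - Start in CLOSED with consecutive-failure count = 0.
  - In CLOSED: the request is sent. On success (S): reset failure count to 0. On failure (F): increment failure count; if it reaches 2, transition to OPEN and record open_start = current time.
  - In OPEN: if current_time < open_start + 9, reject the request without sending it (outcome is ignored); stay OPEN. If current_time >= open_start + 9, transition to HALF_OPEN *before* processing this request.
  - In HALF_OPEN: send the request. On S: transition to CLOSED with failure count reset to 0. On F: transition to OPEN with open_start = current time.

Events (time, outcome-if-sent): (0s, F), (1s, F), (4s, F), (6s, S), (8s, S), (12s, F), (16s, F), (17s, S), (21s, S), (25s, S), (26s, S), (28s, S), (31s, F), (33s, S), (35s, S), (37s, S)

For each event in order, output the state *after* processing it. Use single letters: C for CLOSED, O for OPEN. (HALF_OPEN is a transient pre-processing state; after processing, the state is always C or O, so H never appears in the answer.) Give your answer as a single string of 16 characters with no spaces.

State after each event:
  event#1 t=0s outcome=F: state=CLOSED
  event#2 t=1s outcome=F: state=OPEN
  event#3 t=4s outcome=F: state=OPEN
  event#4 t=6s outcome=S: state=OPEN
  event#5 t=8s outcome=S: state=OPEN
  event#6 t=12s outcome=F: state=OPEN
  event#7 t=16s outcome=F: state=OPEN
  event#8 t=17s outcome=S: state=OPEN
  event#9 t=21s outcome=S: state=CLOSED
  event#10 t=25s outcome=S: state=CLOSED
  event#11 t=26s outcome=S: state=CLOSED
  event#12 t=28s outcome=S: state=CLOSED
  event#13 t=31s outcome=F: state=CLOSED
  event#14 t=33s outcome=S: state=CLOSED
  event#15 t=35s outcome=S: state=CLOSED
  event#16 t=37s outcome=S: state=CLOSED

Answer: COOOOOOOCCCCCCCC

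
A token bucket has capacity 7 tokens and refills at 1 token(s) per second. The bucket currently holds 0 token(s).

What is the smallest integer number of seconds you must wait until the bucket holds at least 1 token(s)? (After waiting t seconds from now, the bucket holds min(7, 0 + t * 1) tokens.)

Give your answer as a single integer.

Need 0 + t * 1 >= 1, so t >= 1/1.
Smallest integer t = ceil(1/1) = 1.

Answer: 1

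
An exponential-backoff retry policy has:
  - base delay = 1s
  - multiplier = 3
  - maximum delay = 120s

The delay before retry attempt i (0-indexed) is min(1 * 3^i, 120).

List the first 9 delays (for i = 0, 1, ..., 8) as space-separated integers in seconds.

Answer: 1 3 9 27 81 120 120 120 120

Derivation:
Computing each delay:
  i=0: min(1*3^0, 120) = 1
  i=1: min(1*3^1, 120) = 3
  i=2: min(1*3^2, 120) = 9
  i=3: min(1*3^3, 120) = 27
  i=4: min(1*3^4, 120) = 81
  i=5: min(1*3^5, 120) = 120
  i=6: min(1*3^6, 120) = 120
  i=7: min(1*3^7, 120) = 120
  i=8: min(1*3^8, 120) = 120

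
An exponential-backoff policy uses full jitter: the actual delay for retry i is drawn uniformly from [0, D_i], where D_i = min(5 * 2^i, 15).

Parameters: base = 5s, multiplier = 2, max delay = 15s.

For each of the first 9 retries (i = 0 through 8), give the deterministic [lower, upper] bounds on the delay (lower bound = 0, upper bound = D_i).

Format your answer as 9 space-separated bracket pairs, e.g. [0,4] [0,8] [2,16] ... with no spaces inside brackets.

Computing bounds per retry:
  i=0: D_i=min(5*2^0,15)=5, bounds=[0,5]
  i=1: D_i=min(5*2^1,15)=10, bounds=[0,10]
  i=2: D_i=min(5*2^2,15)=15, bounds=[0,15]
  i=3: D_i=min(5*2^3,15)=15, bounds=[0,15]
  i=4: D_i=min(5*2^4,15)=15, bounds=[0,15]
  i=5: D_i=min(5*2^5,15)=15, bounds=[0,15]
  i=6: D_i=min(5*2^6,15)=15, bounds=[0,15]
  i=7: D_i=min(5*2^7,15)=15, bounds=[0,15]
  i=8: D_i=min(5*2^8,15)=15, bounds=[0,15]

Answer: [0,5] [0,10] [0,15] [0,15] [0,15] [0,15] [0,15] [0,15] [0,15]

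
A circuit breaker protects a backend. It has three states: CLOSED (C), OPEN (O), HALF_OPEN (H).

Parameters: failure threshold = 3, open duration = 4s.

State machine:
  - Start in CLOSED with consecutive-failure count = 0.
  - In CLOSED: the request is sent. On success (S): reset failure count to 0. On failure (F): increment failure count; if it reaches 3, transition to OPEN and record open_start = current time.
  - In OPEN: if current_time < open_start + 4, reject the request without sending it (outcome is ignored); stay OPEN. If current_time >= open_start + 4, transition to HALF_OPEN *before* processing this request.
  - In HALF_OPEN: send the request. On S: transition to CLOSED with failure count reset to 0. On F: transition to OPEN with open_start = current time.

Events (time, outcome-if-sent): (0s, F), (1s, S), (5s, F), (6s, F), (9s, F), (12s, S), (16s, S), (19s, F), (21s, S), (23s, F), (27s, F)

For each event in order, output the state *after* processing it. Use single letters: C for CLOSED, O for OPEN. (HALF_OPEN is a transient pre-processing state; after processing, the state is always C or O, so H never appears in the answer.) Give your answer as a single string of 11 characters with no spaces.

Answer: CCCCOOCCCCC

Derivation:
State after each event:
  event#1 t=0s outcome=F: state=CLOSED
  event#2 t=1s outcome=S: state=CLOSED
  event#3 t=5s outcome=F: state=CLOSED
  event#4 t=6s outcome=F: state=CLOSED
  event#5 t=9s outcome=F: state=OPEN
  event#6 t=12s outcome=S: state=OPEN
  event#7 t=16s outcome=S: state=CLOSED
  event#8 t=19s outcome=F: state=CLOSED
  event#9 t=21s outcome=S: state=CLOSED
  event#10 t=23s outcome=F: state=CLOSED
  event#11 t=27s outcome=F: state=CLOSED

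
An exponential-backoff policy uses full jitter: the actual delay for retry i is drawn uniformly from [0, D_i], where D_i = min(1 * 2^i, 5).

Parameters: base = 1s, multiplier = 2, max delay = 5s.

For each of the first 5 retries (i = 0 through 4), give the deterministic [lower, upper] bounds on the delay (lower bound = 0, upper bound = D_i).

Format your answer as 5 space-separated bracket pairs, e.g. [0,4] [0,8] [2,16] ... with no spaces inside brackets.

Answer: [0,1] [0,2] [0,4] [0,5] [0,5]

Derivation:
Computing bounds per retry:
  i=0: D_i=min(1*2^0,5)=1, bounds=[0,1]
  i=1: D_i=min(1*2^1,5)=2, bounds=[0,2]
  i=2: D_i=min(1*2^2,5)=4, bounds=[0,4]
  i=3: D_i=min(1*2^3,5)=5, bounds=[0,5]
  i=4: D_i=min(1*2^4,5)=5, bounds=[0,5]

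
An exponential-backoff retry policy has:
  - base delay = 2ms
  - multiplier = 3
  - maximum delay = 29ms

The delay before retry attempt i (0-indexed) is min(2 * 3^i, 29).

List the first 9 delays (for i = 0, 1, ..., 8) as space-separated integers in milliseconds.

Computing each delay:
  i=0: min(2*3^0, 29) = 2
  i=1: min(2*3^1, 29) = 6
  i=2: min(2*3^2, 29) = 18
  i=3: min(2*3^3, 29) = 29
  i=4: min(2*3^4, 29) = 29
  i=5: min(2*3^5, 29) = 29
  i=6: min(2*3^6, 29) = 29
  i=7: min(2*3^7, 29) = 29
  i=8: min(2*3^8, 29) = 29

Answer: 2 6 18 29 29 29 29 29 29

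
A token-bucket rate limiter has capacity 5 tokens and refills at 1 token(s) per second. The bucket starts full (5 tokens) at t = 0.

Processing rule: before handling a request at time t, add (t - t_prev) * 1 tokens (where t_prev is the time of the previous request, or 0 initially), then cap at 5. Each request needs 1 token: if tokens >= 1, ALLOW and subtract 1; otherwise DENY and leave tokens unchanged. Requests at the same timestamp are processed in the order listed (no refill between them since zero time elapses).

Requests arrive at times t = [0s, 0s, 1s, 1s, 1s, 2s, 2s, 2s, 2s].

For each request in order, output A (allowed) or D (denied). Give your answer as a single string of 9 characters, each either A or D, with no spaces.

Simulating step by step:
  req#1 t=0s: ALLOW
  req#2 t=0s: ALLOW
  req#3 t=1s: ALLOW
  req#4 t=1s: ALLOW
  req#5 t=1s: ALLOW
  req#6 t=2s: ALLOW
  req#7 t=2s: ALLOW
  req#8 t=2s: DENY
  req#9 t=2s: DENY

Answer: AAAAAAADD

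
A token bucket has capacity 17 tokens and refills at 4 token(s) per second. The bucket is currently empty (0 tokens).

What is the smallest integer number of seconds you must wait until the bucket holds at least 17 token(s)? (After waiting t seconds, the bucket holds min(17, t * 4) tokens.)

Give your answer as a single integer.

Need t * 4 >= 17, so t >= 17/4.
Smallest integer t = ceil(17/4) = 5.

Answer: 5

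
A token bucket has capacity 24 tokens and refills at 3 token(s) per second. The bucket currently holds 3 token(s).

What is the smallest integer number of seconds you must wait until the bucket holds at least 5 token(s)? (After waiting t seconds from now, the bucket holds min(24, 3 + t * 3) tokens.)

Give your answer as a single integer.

Need 3 + t * 3 >= 5, so t >= 2/3.
Smallest integer t = ceil(2/3) = 1.

Answer: 1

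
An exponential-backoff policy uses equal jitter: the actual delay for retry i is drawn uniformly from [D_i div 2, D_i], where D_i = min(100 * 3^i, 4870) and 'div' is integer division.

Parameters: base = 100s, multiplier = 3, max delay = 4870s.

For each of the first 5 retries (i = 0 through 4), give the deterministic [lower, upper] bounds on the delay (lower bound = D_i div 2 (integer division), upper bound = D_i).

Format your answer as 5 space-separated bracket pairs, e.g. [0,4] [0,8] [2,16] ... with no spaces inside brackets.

Computing bounds per retry:
  i=0: D_i=min(100*3^0,4870)=100, bounds=[50,100]
  i=1: D_i=min(100*3^1,4870)=300, bounds=[150,300]
  i=2: D_i=min(100*3^2,4870)=900, bounds=[450,900]
  i=3: D_i=min(100*3^3,4870)=2700, bounds=[1350,2700]
  i=4: D_i=min(100*3^4,4870)=4870, bounds=[2435,4870]

Answer: [50,100] [150,300] [450,900] [1350,2700] [2435,4870]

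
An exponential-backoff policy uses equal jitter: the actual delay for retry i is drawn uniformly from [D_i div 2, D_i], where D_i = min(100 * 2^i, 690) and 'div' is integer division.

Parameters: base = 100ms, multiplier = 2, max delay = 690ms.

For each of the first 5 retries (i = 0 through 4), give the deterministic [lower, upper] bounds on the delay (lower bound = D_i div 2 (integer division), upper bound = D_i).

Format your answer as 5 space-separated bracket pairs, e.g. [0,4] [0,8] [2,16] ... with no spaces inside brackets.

Computing bounds per retry:
  i=0: D_i=min(100*2^0,690)=100, bounds=[50,100]
  i=1: D_i=min(100*2^1,690)=200, bounds=[100,200]
  i=2: D_i=min(100*2^2,690)=400, bounds=[200,400]
  i=3: D_i=min(100*2^3,690)=690, bounds=[345,690]
  i=4: D_i=min(100*2^4,690)=690, bounds=[345,690]

Answer: [50,100] [100,200] [200,400] [345,690] [345,690]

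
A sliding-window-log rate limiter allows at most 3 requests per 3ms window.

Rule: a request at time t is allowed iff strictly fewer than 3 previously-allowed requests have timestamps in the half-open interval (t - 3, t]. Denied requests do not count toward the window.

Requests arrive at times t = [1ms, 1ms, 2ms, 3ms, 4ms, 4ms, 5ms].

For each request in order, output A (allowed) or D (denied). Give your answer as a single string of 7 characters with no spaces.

Tracking allowed requests in the window:
  req#1 t=1ms: ALLOW
  req#2 t=1ms: ALLOW
  req#3 t=2ms: ALLOW
  req#4 t=3ms: DENY
  req#5 t=4ms: ALLOW
  req#6 t=4ms: ALLOW
  req#7 t=5ms: ALLOW

Answer: AAADAAA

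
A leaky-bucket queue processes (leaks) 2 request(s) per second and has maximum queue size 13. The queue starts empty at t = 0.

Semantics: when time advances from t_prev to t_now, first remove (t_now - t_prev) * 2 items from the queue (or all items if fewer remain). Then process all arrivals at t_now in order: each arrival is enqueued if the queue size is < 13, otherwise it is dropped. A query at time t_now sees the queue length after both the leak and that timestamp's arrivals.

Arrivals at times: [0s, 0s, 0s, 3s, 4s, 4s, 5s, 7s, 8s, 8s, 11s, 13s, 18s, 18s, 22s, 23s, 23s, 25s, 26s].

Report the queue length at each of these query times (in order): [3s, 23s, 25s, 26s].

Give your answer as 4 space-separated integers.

Answer: 1 2 1 1

Derivation:
Queue lengths at query times:
  query t=3s: backlog = 1
  query t=23s: backlog = 2
  query t=25s: backlog = 1
  query t=26s: backlog = 1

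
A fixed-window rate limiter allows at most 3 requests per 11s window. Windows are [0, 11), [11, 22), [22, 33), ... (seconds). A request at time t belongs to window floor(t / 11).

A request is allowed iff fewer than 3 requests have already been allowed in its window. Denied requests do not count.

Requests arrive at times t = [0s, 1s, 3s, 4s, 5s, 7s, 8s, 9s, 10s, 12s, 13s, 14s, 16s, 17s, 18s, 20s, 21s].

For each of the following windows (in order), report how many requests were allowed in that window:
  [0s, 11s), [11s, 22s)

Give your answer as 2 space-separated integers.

Processing requests:
  req#1 t=0s (window 0): ALLOW
  req#2 t=1s (window 0): ALLOW
  req#3 t=3s (window 0): ALLOW
  req#4 t=4s (window 0): DENY
  req#5 t=5s (window 0): DENY
  req#6 t=7s (window 0): DENY
  req#7 t=8s (window 0): DENY
  req#8 t=9s (window 0): DENY
  req#9 t=10s (window 0): DENY
  req#10 t=12s (window 1): ALLOW
  req#11 t=13s (window 1): ALLOW
  req#12 t=14s (window 1): ALLOW
  req#13 t=16s (window 1): DENY
  req#14 t=17s (window 1): DENY
  req#15 t=18s (window 1): DENY
  req#16 t=20s (window 1): DENY
  req#17 t=21s (window 1): DENY

Allowed counts by window: 3 3

Answer: 3 3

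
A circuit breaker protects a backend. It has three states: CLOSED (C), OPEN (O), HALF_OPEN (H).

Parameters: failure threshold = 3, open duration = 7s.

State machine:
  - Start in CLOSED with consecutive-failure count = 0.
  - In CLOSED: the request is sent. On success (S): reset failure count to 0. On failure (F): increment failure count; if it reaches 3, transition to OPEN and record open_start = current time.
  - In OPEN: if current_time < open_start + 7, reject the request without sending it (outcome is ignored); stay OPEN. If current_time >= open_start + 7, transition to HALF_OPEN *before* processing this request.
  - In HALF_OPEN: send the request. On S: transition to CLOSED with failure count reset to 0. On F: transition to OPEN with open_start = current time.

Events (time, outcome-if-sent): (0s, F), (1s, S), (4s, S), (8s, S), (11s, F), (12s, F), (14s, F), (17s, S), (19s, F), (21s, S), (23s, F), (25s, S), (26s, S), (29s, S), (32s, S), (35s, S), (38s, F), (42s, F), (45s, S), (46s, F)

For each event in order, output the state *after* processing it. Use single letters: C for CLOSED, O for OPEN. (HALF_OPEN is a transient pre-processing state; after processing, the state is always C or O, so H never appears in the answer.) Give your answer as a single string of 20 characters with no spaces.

State after each event:
  event#1 t=0s outcome=F: state=CLOSED
  event#2 t=1s outcome=S: state=CLOSED
  event#3 t=4s outcome=S: state=CLOSED
  event#4 t=8s outcome=S: state=CLOSED
  event#5 t=11s outcome=F: state=CLOSED
  event#6 t=12s outcome=F: state=CLOSED
  event#7 t=14s outcome=F: state=OPEN
  event#8 t=17s outcome=S: state=OPEN
  event#9 t=19s outcome=F: state=OPEN
  event#10 t=21s outcome=S: state=CLOSED
  event#11 t=23s outcome=F: state=CLOSED
  event#12 t=25s outcome=S: state=CLOSED
  event#13 t=26s outcome=S: state=CLOSED
  event#14 t=29s outcome=S: state=CLOSED
  event#15 t=32s outcome=S: state=CLOSED
  event#16 t=35s outcome=S: state=CLOSED
  event#17 t=38s outcome=F: state=CLOSED
  event#18 t=42s outcome=F: state=CLOSED
  event#19 t=45s outcome=S: state=CLOSED
  event#20 t=46s outcome=F: state=CLOSED

Answer: CCCCCCOOOCCCCCCCCCCC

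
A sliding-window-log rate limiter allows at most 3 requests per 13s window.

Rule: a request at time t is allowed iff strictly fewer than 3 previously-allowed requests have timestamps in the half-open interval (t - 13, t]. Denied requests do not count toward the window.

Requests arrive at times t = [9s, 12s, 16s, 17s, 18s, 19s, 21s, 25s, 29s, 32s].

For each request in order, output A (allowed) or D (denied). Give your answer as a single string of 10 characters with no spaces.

Tracking allowed requests in the window:
  req#1 t=9s: ALLOW
  req#2 t=12s: ALLOW
  req#3 t=16s: ALLOW
  req#4 t=17s: DENY
  req#5 t=18s: DENY
  req#6 t=19s: DENY
  req#7 t=21s: DENY
  req#8 t=25s: ALLOW
  req#9 t=29s: ALLOW
  req#10 t=32s: ALLOW

Answer: AAADDDDAAA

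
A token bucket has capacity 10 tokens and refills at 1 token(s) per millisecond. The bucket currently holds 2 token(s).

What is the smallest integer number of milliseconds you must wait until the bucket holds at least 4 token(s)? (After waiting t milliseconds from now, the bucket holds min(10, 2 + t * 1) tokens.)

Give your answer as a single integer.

Answer: 2

Derivation:
Need 2 + t * 1 >= 4, so t >= 2/1.
Smallest integer t = ceil(2/1) = 2.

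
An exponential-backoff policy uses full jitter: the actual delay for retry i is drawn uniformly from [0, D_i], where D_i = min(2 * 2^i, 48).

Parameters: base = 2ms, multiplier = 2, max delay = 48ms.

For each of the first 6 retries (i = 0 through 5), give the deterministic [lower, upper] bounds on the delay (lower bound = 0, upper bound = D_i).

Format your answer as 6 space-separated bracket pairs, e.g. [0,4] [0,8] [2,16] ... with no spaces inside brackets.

Answer: [0,2] [0,4] [0,8] [0,16] [0,32] [0,48]

Derivation:
Computing bounds per retry:
  i=0: D_i=min(2*2^0,48)=2, bounds=[0,2]
  i=1: D_i=min(2*2^1,48)=4, bounds=[0,4]
  i=2: D_i=min(2*2^2,48)=8, bounds=[0,8]
  i=3: D_i=min(2*2^3,48)=16, bounds=[0,16]
  i=4: D_i=min(2*2^4,48)=32, bounds=[0,32]
  i=5: D_i=min(2*2^5,48)=48, bounds=[0,48]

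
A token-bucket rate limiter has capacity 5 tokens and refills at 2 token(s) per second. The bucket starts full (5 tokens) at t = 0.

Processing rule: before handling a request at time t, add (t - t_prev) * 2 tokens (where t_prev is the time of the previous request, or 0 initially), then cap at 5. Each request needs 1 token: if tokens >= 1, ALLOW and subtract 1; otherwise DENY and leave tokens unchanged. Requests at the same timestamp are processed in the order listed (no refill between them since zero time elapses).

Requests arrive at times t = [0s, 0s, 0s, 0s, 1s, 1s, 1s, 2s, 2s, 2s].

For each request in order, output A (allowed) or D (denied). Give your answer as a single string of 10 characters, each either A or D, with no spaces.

Simulating step by step:
  req#1 t=0s: ALLOW
  req#2 t=0s: ALLOW
  req#3 t=0s: ALLOW
  req#4 t=0s: ALLOW
  req#5 t=1s: ALLOW
  req#6 t=1s: ALLOW
  req#7 t=1s: ALLOW
  req#8 t=2s: ALLOW
  req#9 t=2s: ALLOW
  req#10 t=2s: DENY

Answer: AAAAAAAAAD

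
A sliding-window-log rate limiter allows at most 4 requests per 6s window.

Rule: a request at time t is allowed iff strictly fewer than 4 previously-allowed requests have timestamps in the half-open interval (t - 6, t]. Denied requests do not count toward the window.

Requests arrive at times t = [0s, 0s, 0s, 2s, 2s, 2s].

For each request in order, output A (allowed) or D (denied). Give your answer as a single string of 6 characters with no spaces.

Tracking allowed requests in the window:
  req#1 t=0s: ALLOW
  req#2 t=0s: ALLOW
  req#3 t=0s: ALLOW
  req#4 t=2s: ALLOW
  req#5 t=2s: DENY
  req#6 t=2s: DENY

Answer: AAAADD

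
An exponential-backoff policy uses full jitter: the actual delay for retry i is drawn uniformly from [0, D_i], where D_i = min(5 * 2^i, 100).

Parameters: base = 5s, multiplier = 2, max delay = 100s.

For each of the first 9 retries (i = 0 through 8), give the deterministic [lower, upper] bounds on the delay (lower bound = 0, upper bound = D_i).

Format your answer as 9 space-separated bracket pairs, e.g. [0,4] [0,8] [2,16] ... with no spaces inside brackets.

Computing bounds per retry:
  i=0: D_i=min(5*2^0,100)=5, bounds=[0,5]
  i=1: D_i=min(5*2^1,100)=10, bounds=[0,10]
  i=2: D_i=min(5*2^2,100)=20, bounds=[0,20]
  i=3: D_i=min(5*2^3,100)=40, bounds=[0,40]
  i=4: D_i=min(5*2^4,100)=80, bounds=[0,80]
  i=5: D_i=min(5*2^5,100)=100, bounds=[0,100]
  i=6: D_i=min(5*2^6,100)=100, bounds=[0,100]
  i=7: D_i=min(5*2^7,100)=100, bounds=[0,100]
  i=8: D_i=min(5*2^8,100)=100, bounds=[0,100]

Answer: [0,5] [0,10] [0,20] [0,40] [0,80] [0,100] [0,100] [0,100] [0,100]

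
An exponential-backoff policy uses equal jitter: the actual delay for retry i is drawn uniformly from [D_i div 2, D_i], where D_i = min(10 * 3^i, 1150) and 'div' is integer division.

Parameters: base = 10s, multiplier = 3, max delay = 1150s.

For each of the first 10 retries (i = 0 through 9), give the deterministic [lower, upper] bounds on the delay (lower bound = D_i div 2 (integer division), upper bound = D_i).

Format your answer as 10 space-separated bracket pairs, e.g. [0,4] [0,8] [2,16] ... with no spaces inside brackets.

Answer: [5,10] [15,30] [45,90] [135,270] [405,810] [575,1150] [575,1150] [575,1150] [575,1150] [575,1150]

Derivation:
Computing bounds per retry:
  i=0: D_i=min(10*3^0,1150)=10, bounds=[5,10]
  i=1: D_i=min(10*3^1,1150)=30, bounds=[15,30]
  i=2: D_i=min(10*3^2,1150)=90, bounds=[45,90]
  i=3: D_i=min(10*3^3,1150)=270, bounds=[135,270]
  i=4: D_i=min(10*3^4,1150)=810, bounds=[405,810]
  i=5: D_i=min(10*3^5,1150)=1150, bounds=[575,1150]
  i=6: D_i=min(10*3^6,1150)=1150, bounds=[575,1150]
  i=7: D_i=min(10*3^7,1150)=1150, bounds=[575,1150]
  i=8: D_i=min(10*3^8,1150)=1150, bounds=[575,1150]
  i=9: D_i=min(10*3^9,1150)=1150, bounds=[575,1150]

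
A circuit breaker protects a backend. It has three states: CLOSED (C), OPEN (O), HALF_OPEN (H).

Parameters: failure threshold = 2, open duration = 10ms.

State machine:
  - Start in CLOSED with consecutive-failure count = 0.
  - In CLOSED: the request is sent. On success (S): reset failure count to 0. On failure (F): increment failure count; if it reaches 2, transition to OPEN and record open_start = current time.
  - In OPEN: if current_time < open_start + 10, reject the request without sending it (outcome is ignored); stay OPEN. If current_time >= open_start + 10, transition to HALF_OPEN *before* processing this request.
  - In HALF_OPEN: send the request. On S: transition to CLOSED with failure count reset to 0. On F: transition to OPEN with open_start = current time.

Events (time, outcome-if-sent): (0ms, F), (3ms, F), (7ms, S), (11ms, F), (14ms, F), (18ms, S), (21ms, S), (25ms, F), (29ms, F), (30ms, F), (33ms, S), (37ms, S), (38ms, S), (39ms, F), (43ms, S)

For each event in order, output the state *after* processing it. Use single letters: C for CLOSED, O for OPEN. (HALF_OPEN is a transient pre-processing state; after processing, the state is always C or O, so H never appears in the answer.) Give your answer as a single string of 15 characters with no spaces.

State after each event:
  event#1 t=0ms outcome=F: state=CLOSED
  event#2 t=3ms outcome=F: state=OPEN
  event#3 t=7ms outcome=S: state=OPEN
  event#4 t=11ms outcome=F: state=OPEN
  event#5 t=14ms outcome=F: state=OPEN
  event#6 t=18ms outcome=S: state=OPEN
  event#7 t=21ms outcome=S: state=OPEN
  event#8 t=25ms outcome=F: state=OPEN
  event#9 t=29ms outcome=F: state=OPEN
  event#10 t=30ms outcome=F: state=OPEN
  event#11 t=33ms outcome=S: state=OPEN
  event#12 t=37ms outcome=S: state=CLOSED
  event#13 t=38ms outcome=S: state=CLOSED
  event#14 t=39ms outcome=F: state=CLOSED
  event#15 t=43ms outcome=S: state=CLOSED

Answer: COOOOOOOOOOCCCC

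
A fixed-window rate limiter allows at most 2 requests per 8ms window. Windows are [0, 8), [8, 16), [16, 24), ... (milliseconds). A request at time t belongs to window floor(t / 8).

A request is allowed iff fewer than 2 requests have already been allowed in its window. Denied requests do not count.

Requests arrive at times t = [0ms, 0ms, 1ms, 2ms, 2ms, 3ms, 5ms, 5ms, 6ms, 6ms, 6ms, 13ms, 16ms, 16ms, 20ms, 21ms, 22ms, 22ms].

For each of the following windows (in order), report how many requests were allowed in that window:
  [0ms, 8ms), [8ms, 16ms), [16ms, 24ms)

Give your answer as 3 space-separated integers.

Answer: 2 1 2

Derivation:
Processing requests:
  req#1 t=0ms (window 0): ALLOW
  req#2 t=0ms (window 0): ALLOW
  req#3 t=1ms (window 0): DENY
  req#4 t=2ms (window 0): DENY
  req#5 t=2ms (window 0): DENY
  req#6 t=3ms (window 0): DENY
  req#7 t=5ms (window 0): DENY
  req#8 t=5ms (window 0): DENY
  req#9 t=6ms (window 0): DENY
  req#10 t=6ms (window 0): DENY
  req#11 t=6ms (window 0): DENY
  req#12 t=13ms (window 1): ALLOW
  req#13 t=16ms (window 2): ALLOW
  req#14 t=16ms (window 2): ALLOW
  req#15 t=20ms (window 2): DENY
  req#16 t=21ms (window 2): DENY
  req#17 t=22ms (window 2): DENY
  req#18 t=22ms (window 2): DENY

Allowed counts by window: 2 1 2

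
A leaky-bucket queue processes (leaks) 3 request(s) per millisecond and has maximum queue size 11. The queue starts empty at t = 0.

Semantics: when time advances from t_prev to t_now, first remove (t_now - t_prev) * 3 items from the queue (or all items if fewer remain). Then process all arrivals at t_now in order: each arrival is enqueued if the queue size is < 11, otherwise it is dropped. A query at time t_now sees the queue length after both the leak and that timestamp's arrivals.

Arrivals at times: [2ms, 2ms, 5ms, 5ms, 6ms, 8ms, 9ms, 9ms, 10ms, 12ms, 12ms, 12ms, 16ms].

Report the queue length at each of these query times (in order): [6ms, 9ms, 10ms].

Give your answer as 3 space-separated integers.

Answer: 1 2 1

Derivation:
Queue lengths at query times:
  query t=6ms: backlog = 1
  query t=9ms: backlog = 2
  query t=10ms: backlog = 1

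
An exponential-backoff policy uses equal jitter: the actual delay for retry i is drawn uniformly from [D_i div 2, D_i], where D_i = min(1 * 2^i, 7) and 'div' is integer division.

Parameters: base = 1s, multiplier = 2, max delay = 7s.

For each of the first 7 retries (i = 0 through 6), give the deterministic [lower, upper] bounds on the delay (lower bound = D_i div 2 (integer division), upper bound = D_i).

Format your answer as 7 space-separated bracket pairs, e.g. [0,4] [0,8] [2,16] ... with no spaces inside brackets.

Answer: [0,1] [1,2] [2,4] [3,7] [3,7] [3,7] [3,7]

Derivation:
Computing bounds per retry:
  i=0: D_i=min(1*2^0,7)=1, bounds=[0,1]
  i=1: D_i=min(1*2^1,7)=2, bounds=[1,2]
  i=2: D_i=min(1*2^2,7)=4, bounds=[2,4]
  i=3: D_i=min(1*2^3,7)=7, bounds=[3,7]
  i=4: D_i=min(1*2^4,7)=7, bounds=[3,7]
  i=5: D_i=min(1*2^5,7)=7, bounds=[3,7]
  i=6: D_i=min(1*2^6,7)=7, bounds=[3,7]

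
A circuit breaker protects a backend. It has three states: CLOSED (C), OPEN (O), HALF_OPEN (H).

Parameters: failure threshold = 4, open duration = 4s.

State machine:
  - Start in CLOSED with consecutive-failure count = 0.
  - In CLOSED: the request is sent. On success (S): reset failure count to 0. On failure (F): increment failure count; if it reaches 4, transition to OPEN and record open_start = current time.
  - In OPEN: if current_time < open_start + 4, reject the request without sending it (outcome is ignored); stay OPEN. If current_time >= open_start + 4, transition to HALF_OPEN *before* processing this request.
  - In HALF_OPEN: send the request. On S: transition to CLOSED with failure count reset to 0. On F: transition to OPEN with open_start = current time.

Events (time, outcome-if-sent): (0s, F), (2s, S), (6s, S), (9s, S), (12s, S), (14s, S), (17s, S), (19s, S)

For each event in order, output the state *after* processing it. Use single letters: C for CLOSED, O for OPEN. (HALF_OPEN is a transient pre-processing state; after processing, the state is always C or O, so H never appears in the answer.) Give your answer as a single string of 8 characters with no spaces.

Answer: CCCCCCCC

Derivation:
State after each event:
  event#1 t=0s outcome=F: state=CLOSED
  event#2 t=2s outcome=S: state=CLOSED
  event#3 t=6s outcome=S: state=CLOSED
  event#4 t=9s outcome=S: state=CLOSED
  event#5 t=12s outcome=S: state=CLOSED
  event#6 t=14s outcome=S: state=CLOSED
  event#7 t=17s outcome=S: state=CLOSED
  event#8 t=19s outcome=S: state=CLOSED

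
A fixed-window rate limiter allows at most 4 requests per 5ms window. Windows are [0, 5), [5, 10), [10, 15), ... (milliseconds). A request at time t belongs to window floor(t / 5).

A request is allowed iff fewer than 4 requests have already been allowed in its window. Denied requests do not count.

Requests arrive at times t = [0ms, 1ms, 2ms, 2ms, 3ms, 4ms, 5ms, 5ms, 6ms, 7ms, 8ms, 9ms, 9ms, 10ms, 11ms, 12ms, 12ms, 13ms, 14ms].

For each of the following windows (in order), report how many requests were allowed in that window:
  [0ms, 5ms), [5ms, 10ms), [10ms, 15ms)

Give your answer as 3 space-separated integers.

Processing requests:
  req#1 t=0ms (window 0): ALLOW
  req#2 t=1ms (window 0): ALLOW
  req#3 t=2ms (window 0): ALLOW
  req#4 t=2ms (window 0): ALLOW
  req#5 t=3ms (window 0): DENY
  req#6 t=4ms (window 0): DENY
  req#7 t=5ms (window 1): ALLOW
  req#8 t=5ms (window 1): ALLOW
  req#9 t=6ms (window 1): ALLOW
  req#10 t=7ms (window 1): ALLOW
  req#11 t=8ms (window 1): DENY
  req#12 t=9ms (window 1): DENY
  req#13 t=9ms (window 1): DENY
  req#14 t=10ms (window 2): ALLOW
  req#15 t=11ms (window 2): ALLOW
  req#16 t=12ms (window 2): ALLOW
  req#17 t=12ms (window 2): ALLOW
  req#18 t=13ms (window 2): DENY
  req#19 t=14ms (window 2): DENY

Allowed counts by window: 4 4 4

Answer: 4 4 4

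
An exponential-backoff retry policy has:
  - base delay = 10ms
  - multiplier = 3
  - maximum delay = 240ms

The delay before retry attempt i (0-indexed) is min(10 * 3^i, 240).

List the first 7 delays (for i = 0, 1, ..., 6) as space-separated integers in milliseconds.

Answer: 10 30 90 240 240 240 240

Derivation:
Computing each delay:
  i=0: min(10*3^0, 240) = 10
  i=1: min(10*3^1, 240) = 30
  i=2: min(10*3^2, 240) = 90
  i=3: min(10*3^3, 240) = 240
  i=4: min(10*3^4, 240) = 240
  i=5: min(10*3^5, 240) = 240
  i=6: min(10*3^6, 240) = 240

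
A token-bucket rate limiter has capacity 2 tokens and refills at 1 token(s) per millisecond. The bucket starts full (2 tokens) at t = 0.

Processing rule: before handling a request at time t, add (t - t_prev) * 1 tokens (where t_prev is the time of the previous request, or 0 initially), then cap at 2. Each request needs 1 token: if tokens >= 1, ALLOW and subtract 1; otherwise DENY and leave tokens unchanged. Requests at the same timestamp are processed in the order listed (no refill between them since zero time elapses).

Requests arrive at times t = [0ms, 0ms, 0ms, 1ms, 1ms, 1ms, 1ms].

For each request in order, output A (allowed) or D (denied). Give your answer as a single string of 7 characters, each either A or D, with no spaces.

Simulating step by step:
  req#1 t=0ms: ALLOW
  req#2 t=0ms: ALLOW
  req#3 t=0ms: DENY
  req#4 t=1ms: ALLOW
  req#5 t=1ms: DENY
  req#6 t=1ms: DENY
  req#7 t=1ms: DENY

Answer: AADADDD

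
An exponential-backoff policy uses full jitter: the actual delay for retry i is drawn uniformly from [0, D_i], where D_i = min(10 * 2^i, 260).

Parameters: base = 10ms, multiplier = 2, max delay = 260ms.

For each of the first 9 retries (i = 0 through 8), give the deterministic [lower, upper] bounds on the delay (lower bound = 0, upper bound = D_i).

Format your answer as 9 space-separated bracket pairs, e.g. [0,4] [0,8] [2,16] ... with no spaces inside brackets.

Computing bounds per retry:
  i=0: D_i=min(10*2^0,260)=10, bounds=[0,10]
  i=1: D_i=min(10*2^1,260)=20, bounds=[0,20]
  i=2: D_i=min(10*2^2,260)=40, bounds=[0,40]
  i=3: D_i=min(10*2^3,260)=80, bounds=[0,80]
  i=4: D_i=min(10*2^4,260)=160, bounds=[0,160]
  i=5: D_i=min(10*2^5,260)=260, bounds=[0,260]
  i=6: D_i=min(10*2^6,260)=260, bounds=[0,260]
  i=7: D_i=min(10*2^7,260)=260, bounds=[0,260]
  i=8: D_i=min(10*2^8,260)=260, bounds=[0,260]

Answer: [0,10] [0,20] [0,40] [0,80] [0,160] [0,260] [0,260] [0,260] [0,260]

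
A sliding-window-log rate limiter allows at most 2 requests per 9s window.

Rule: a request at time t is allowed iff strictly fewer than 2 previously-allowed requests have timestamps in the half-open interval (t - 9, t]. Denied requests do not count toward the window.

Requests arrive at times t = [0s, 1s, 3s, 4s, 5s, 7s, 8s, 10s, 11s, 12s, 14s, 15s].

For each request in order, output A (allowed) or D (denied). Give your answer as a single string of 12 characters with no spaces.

Answer: AADDDDDAADDD

Derivation:
Tracking allowed requests in the window:
  req#1 t=0s: ALLOW
  req#2 t=1s: ALLOW
  req#3 t=3s: DENY
  req#4 t=4s: DENY
  req#5 t=5s: DENY
  req#6 t=7s: DENY
  req#7 t=8s: DENY
  req#8 t=10s: ALLOW
  req#9 t=11s: ALLOW
  req#10 t=12s: DENY
  req#11 t=14s: DENY
  req#12 t=15s: DENY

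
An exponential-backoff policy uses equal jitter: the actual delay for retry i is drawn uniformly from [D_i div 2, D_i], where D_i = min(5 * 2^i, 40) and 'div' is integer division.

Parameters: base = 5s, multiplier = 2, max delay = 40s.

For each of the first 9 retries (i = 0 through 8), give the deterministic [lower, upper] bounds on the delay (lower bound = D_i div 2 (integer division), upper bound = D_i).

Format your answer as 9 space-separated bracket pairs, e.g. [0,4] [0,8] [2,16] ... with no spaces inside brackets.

Computing bounds per retry:
  i=0: D_i=min(5*2^0,40)=5, bounds=[2,5]
  i=1: D_i=min(5*2^1,40)=10, bounds=[5,10]
  i=2: D_i=min(5*2^2,40)=20, bounds=[10,20]
  i=3: D_i=min(5*2^3,40)=40, bounds=[20,40]
  i=4: D_i=min(5*2^4,40)=40, bounds=[20,40]
  i=5: D_i=min(5*2^5,40)=40, bounds=[20,40]
  i=6: D_i=min(5*2^6,40)=40, bounds=[20,40]
  i=7: D_i=min(5*2^7,40)=40, bounds=[20,40]
  i=8: D_i=min(5*2^8,40)=40, bounds=[20,40]

Answer: [2,5] [5,10] [10,20] [20,40] [20,40] [20,40] [20,40] [20,40] [20,40]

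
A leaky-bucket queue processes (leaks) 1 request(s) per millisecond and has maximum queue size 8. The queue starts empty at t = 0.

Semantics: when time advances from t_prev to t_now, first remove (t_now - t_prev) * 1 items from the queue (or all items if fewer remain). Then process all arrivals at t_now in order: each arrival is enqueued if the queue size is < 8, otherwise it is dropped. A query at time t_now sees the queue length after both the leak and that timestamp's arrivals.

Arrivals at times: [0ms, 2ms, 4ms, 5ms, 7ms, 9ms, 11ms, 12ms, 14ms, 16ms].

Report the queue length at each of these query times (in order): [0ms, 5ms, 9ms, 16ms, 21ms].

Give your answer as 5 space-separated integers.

Queue lengths at query times:
  query t=0ms: backlog = 1
  query t=5ms: backlog = 1
  query t=9ms: backlog = 1
  query t=16ms: backlog = 1
  query t=21ms: backlog = 0

Answer: 1 1 1 1 0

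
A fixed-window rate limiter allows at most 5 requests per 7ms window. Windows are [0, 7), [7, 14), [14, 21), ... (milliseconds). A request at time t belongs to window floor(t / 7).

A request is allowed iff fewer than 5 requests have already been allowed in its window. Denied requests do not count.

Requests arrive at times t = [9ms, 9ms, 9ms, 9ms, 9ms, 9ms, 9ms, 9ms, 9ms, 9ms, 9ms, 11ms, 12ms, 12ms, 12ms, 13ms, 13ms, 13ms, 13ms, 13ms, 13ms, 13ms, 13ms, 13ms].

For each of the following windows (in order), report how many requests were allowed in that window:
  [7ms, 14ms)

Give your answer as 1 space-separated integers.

Answer: 5

Derivation:
Processing requests:
  req#1 t=9ms (window 1): ALLOW
  req#2 t=9ms (window 1): ALLOW
  req#3 t=9ms (window 1): ALLOW
  req#4 t=9ms (window 1): ALLOW
  req#5 t=9ms (window 1): ALLOW
  req#6 t=9ms (window 1): DENY
  req#7 t=9ms (window 1): DENY
  req#8 t=9ms (window 1): DENY
  req#9 t=9ms (window 1): DENY
  req#10 t=9ms (window 1): DENY
  req#11 t=9ms (window 1): DENY
  req#12 t=11ms (window 1): DENY
  req#13 t=12ms (window 1): DENY
  req#14 t=12ms (window 1): DENY
  req#15 t=12ms (window 1): DENY
  req#16 t=13ms (window 1): DENY
  req#17 t=13ms (window 1): DENY
  req#18 t=13ms (window 1): DENY
  req#19 t=13ms (window 1): DENY
  req#20 t=13ms (window 1): DENY
  req#21 t=13ms (window 1): DENY
  req#22 t=13ms (window 1): DENY
  req#23 t=13ms (window 1): DENY
  req#24 t=13ms (window 1): DENY

Allowed counts by window: 5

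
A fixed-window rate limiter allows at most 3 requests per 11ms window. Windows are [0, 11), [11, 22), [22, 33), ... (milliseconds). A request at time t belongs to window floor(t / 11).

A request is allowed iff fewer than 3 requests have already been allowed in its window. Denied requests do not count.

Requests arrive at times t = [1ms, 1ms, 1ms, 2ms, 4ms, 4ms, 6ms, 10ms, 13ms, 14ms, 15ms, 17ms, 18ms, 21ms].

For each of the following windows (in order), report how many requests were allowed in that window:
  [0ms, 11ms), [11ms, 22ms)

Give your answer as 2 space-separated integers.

Answer: 3 3

Derivation:
Processing requests:
  req#1 t=1ms (window 0): ALLOW
  req#2 t=1ms (window 0): ALLOW
  req#3 t=1ms (window 0): ALLOW
  req#4 t=2ms (window 0): DENY
  req#5 t=4ms (window 0): DENY
  req#6 t=4ms (window 0): DENY
  req#7 t=6ms (window 0): DENY
  req#8 t=10ms (window 0): DENY
  req#9 t=13ms (window 1): ALLOW
  req#10 t=14ms (window 1): ALLOW
  req#11 t=15ms (window 1): ALLOW
  req#12 t=17ms (window 1): DENY
  req#13 t=18ms (window 1): DENY
  req#14 t=21ms (window 1): DENY

Allowed counts by window: 3 3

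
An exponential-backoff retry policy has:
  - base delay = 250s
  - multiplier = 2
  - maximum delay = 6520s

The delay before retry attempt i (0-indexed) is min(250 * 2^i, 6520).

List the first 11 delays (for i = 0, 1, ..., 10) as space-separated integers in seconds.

Answer: 250 500 1000 2000 4000 6520 6520 6520 6520 6520 6520

Derivation:
Computing each delay:
  i=0: min(250*2^0, 6520) = 250
  i=1: min(250*2^1, 6520) = 500
  i=2: min(250*2^2, 6520) = 1000
  i=3: min(250*2^3, 6520) = 2000
  i=4: min(250*2^4, 6520) = 4000
  i=5: min(250*2^5, 6520) = 6520
  i=6: min(250*2^6, 6520) = 6520
  i=7: min(250*2^7, 6520) = 6520
  i=8: min(250*2^8, 6520) = 6520
  i=9: min(250*2^9, 6520) = 6520
  i=10: min(250*2^10, 6520) = 6520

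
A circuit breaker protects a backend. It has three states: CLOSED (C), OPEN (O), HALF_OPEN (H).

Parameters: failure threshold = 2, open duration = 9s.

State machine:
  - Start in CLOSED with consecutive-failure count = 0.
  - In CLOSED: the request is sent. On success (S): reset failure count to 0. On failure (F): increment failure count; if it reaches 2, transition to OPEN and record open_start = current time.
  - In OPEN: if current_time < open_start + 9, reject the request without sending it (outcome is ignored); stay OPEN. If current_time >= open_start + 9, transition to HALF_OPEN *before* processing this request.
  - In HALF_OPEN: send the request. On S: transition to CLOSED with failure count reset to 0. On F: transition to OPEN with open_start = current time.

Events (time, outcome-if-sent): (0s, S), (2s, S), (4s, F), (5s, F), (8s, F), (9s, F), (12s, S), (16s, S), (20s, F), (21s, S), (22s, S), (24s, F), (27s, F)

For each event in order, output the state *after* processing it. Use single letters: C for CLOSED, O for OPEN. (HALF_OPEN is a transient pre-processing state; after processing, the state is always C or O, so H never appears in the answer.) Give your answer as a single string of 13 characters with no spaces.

State after each event:
  event#1 t=0s outcome=S: state=CLOSED
  event#2 t=2s outcome=S: state=CLOSED
  event#3 t=4s outcome=F: state=CLOSED
  event#4 t=5s outcome=F: state=OPEN
  event#5 t=8s outcome=F: state=OPEN
  event#6 t=9s outcome=F: state=OPEN
  event#7 t=12s outcome=S: state=OPEN
  event#8 t=16s outcome=S: state=CLOSED
  event#9 t=20s outcome=F: state=CLOSED
  event#10 t=21s outcome=S: state=CLOSED
  event#11 t=22s outcome=S: state=CLOSED
  event#12 t=24s outcome=F: state=CLOSED
  event#13 t=27s outcome=F: state=OPEN

Answer: CCCOOOOCCCCCO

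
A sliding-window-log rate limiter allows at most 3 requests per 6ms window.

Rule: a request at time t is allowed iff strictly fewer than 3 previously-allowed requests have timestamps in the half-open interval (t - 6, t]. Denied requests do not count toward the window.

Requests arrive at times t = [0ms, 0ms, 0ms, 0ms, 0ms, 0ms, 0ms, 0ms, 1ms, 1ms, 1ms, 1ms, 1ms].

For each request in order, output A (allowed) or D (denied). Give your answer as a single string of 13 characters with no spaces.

Answer: AAADDDDDDDDDD

Derivation:
Tracking allowed requests in the window:
  req#1 t=0ms: ALLOW
  req#2 t=0ms: ALLOW
  req#3 t=0ms: ALLOW
  req#4 t=0ms: DENY
  req#5 t=0ms: DENY
  req#6 t=0ms: DENY
  req#7 t=0ms: DENY
  req#8 t=0ms: DENY
  req#9 t=1ms: DENY
  req#10 t=1ms: DENY
  req#11 t=1ms: DENY
  req#12 t=1ms: DENY
  req#13 t=1ms: DENY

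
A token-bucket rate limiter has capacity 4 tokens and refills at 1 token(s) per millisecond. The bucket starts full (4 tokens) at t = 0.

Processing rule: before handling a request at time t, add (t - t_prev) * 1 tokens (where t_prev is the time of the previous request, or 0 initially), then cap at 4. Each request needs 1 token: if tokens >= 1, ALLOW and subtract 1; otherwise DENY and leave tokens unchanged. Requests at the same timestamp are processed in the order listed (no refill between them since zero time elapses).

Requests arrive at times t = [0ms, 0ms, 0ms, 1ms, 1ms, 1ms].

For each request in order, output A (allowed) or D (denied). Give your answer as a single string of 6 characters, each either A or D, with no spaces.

Answer: AAAAAD

Derivation:
Simulating step by step:
  req#1 t=0ms: ALLOW
  req#2 t=0ms: ALLOW
  req#3 t=0ms: ALLOW
  req#4 t=1ms: ALLOW
  req#5 t=1ms: ALLOW
  req#6 t=1ms: DENY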